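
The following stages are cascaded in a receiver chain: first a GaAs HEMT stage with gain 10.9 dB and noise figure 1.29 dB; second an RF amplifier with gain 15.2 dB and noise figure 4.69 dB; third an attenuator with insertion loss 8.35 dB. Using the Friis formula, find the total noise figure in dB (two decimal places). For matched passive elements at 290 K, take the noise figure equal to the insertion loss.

1.81 dB

Convert to linear (a loss of L dB is a gain of −L dB): F_i = 10^(NF_i/10), G_i = 10^(G_i,dB/10)
  Stage 1: F_1 = 10^(1.29/10) = 1.346, G_1 = 10^(10.9/10) = 12.30
  Stage 2: F_2 = 10^(4.69/10) = 2.944, G_2 = 10^(15.2/10) = 33.11
  Stage 3: F_3 = 10^(8.35/10) = 6.839, G_3 = 10^(−8.35/10) = 0.1462
Friis cascade:
  F = 1.346 + (2.944 − 1)/12.30 + (6.839 − 1)/407.4 = 1.518
NF = 10 log₁₀(1.518) = 1.81 dB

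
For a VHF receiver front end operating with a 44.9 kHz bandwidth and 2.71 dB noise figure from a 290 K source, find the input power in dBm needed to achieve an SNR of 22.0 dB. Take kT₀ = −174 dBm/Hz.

Sensitivity = −174 + 10 log₁₀(B) + NF + SNR_min
= −174 + 46.52 + 2.71 + 22.0
= −102.77 dBm → −102.8 dBm

−102.8 dBm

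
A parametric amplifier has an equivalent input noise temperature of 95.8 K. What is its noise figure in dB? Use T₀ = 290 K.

F = 1 + T_e/T₀ = 1 + 95.8/290 = 1.33034
NF = 10 log₁₀(1.33034) = 1.24 dB

1.24 dB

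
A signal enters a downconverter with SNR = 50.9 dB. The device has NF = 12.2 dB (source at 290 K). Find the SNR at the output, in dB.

38.7 dB

By definition F = SNR_in/SNR_out, so in dB: SNR_out = SNR_in − NF
SNR_out = 50.9 − 12.2 = 38.7 dB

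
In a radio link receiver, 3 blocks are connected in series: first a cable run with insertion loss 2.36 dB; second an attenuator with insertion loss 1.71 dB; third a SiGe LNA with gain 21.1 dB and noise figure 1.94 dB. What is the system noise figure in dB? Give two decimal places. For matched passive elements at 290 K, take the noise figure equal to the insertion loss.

6.01 dB

Convert to linear (a loss of L dB is a gain of −L dB): F_i = 10^(NF_i/10), G_i = 10^(G_i,dB/10)
  Stage 1: F_1 = 10^(2.36/10) = 1.722, G_1 = 10^(−2.36/10) = 0.5808
  Stage 2: F_2 = 10^(1.71/10) = 1.483, G_2 = 10^(−1.71/10) = 0.6745
  Stage 3: F_3 = 10^(1.94/10) = 1.563, G_3 = 10^(21.1/10) = 128.8
Friis cascade:
  F = 1.722 + (1.483 − 1)/0.5808 + (1.563 − 1)/0.3917 = 3.990
NF = 10 log₁₀(3.990) = 6.01 dB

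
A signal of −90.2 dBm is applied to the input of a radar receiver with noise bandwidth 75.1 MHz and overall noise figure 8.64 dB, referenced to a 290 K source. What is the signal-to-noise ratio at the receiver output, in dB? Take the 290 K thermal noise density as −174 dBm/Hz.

−3.6 dB

Noise floor: N = −174 + 10 log₁₀(B) + NF
10 log₁₀(7.51×10⁷) = 78.76 dB
N = −174 + 78.76 + 8.64 = −86.60 dBm
SNR = P_sig − N = −90.2 − (−86.60) = −3.60 dB → −3.6 dB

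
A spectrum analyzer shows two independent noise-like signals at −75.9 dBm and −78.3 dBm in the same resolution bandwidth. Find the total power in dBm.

Convert to linear, add, convert back:
P₁ = 2.57×10⁻¹¹ W, P₂ = 1.48×10⁻¹¹ W
P_tot = 4.05×10⁻¹¹ W → 10 log₁₀(P_tot / 10⁻³) = −73.9 dBm

−73.9 dBm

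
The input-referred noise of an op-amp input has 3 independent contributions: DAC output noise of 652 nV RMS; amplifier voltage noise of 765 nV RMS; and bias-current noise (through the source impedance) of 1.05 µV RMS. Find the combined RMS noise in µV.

1.45 µV

Uncorrelated sources add in power (mean-square): V_tot = √(ΣV_i²)
V_tot = √[(6.52×10⁻⁷)² + (7.65×10⁻⁷)² + (1.05×10⁻⁶)²] = 1.45×10⁻⁶ V = 1.45 µV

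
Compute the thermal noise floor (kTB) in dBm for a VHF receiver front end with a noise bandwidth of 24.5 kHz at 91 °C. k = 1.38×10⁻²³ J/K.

−129.1 dBm

T = 91 °C + 273.15 = 364.15 K
P_n = kTB = 1.38×10⁻²³ × 364.15 × 2.45×10⁴ = 1.23×10⁻¹⁶ W
In dBm: 10 log₁₀(1.23×10⁻¹⁶ / 10⁻³) = −129.1 dBm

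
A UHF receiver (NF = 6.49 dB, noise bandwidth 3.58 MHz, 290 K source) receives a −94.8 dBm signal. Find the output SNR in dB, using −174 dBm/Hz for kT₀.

Noise floor: N = −174 + 10 log₁₀(B) + NF
10 log₁₀(3.58×10⁶) = 65.54 dB
N = −174 + 65.54 + 6.49 = −101.97 dBm
SNR = P_sig − N = −94.8 − (−101.97) = 7.17 dB → 7.2 dB

7.2 dB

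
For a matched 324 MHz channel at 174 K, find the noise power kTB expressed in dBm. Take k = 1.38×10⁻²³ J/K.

−91.1 dBm

P_n = kTB = 1.38×10⁻²³ × 174 × 3.24×10⁸ = 7.78×10⁻¹³ W
In dBm: 10 log₁₀(7.78×10⁻¹³ / 10⁻³) = −91.1 dBm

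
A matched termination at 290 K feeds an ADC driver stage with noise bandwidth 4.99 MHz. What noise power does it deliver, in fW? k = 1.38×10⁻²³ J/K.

20.0 fW

P_n = kTB = 1.38×10⁻²³ × 290 × 4.99×10⁶ = 2.00×10⁻¹⁴ W = 20.0 fW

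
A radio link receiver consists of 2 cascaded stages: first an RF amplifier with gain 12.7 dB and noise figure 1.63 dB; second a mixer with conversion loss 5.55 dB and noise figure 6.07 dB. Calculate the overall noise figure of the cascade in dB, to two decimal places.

2.09 dB

Convert to linear (a loss of L dB is a gain of −L dB): F_i = 10^(NF_i/10), G_i = 10^(G_i,dB/10)
  Stage 1: F_1 = 10^(1.63/10) = 1.455, G_1 = 10^(12.7/10) = 18.62
  Stage 2: F_2 = 10^(6.07/10) = 4.046, G_2 = 10^(−5.55/10) = 0.2786
Friis cascade:
  F = 1.455 + (4.046 − 1)/18.62 = 1.619
NF = 10 log₁₀(1.619) = 2.09 dB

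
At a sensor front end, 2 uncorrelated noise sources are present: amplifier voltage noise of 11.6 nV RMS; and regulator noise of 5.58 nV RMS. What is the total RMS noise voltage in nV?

Uncorrelated sources add in power (mean-square): V_tot = √(ΣV_i²)
V_tot = √[(1.16×10⁻⁸)² + (5.58×10⁻⁹)²] = 1.29×10⁻⁸ V = 12.9 nV

12.9 nV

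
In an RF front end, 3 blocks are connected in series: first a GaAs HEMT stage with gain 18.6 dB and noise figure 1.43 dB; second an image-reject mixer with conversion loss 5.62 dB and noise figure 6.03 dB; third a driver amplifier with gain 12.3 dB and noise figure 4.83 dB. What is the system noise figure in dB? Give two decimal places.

1.86 dB

Convert to linear (a loss of L dB is a gain of −L dB): F_i = 10^(NF_i/10), G_i = 10^(G_i,dB/10)
  Stage 1: F_1 = 10^(1.43/10) = 1.390, G_1 = 10^(18.6/10) = 72.44
  Stage 2: F_2 = 10^(6.03/10) = 4.009, G_2 = 10^(−5.62/10) = 0.2742
  Stage 3: F_3 = 10^(4.83/10) = 3.041, G_3 = 10^(12.3/10) = 16.98
Friis cascade:
  F = 1.390 + (4.009 − 1)/72.44 + (3.041 − 1)/19.86 = 1.534
NF = 10 log₁₀(1.534) = 1.86 dB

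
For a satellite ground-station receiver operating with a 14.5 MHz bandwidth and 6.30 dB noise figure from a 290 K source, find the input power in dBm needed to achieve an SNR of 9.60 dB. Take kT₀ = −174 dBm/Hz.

Sensitivity = −174 + 10 log₁₀(B) + NF + SNR_min
= −174 + 71.61 + 6.30 + 9.60
= −86.49 dBm → −86.5 dBm

−86.5 dBm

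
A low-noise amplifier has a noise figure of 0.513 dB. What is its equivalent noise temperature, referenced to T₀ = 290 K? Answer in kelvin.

36.4 K

F = 10^(0.513/10) = 1.12538
T_e = (F − 1)·T₀ = (1.12538 − 1) × 290 = 36.4 K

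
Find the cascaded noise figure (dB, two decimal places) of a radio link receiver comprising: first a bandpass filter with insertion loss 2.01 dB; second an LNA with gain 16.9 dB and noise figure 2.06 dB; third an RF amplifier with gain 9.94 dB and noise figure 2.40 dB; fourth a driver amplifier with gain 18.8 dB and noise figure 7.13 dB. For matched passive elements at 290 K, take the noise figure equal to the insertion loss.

4.13 dB

Convert to linear (a loss of L dB is a gain of −L dB): F_i = 10^(NF_i/10), G_i = 10^(G_i,dB/10)
  Stage 1: F_1 = 10^(2.01/10) = 1.589, G_1 = 10^(−2.01/10) = 0.6295
  Stage 2: F_2 = 10^(2.06/10) = 1.607, G_2 = 10^(16.9/10) = 48.98
  Stage 3: F_3 = 10^(2.40/10) = 1.738, G_3 = 10^(9.94/10) = 9.863
  Stage 4: F_4 = 10^(7.13/10) = 5.164, G_4 = 10^(18.8/10) = 75.86
Friis cascade:
  F = 1.589 + (1.607 − 1)/0.6295 + (1.738 − 1)/30.83 + (5.164 − 1)/304.1 = 2.590
NF = 10 log₁₀(2.590) = 4.13 dB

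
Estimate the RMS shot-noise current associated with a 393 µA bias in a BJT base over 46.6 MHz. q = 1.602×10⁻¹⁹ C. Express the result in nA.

I_n = √(2qI·B)
2qI·B = 2 × 1.602×10⁻¹⁹ × 3.93×10⁻⁴ × 4.66×10⁷ = 5.87×10⁻¹⁵ A²
I_n = √(5.87×10⁻¹⁵) = 7.66×10⁻⁸ A = 76.6 nA

76.6 nA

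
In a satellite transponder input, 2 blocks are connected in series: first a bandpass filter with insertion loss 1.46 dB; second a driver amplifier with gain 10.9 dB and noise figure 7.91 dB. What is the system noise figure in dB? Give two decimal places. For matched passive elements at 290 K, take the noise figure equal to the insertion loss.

9.37 dB

Convert to linear (a loss of L dB is a gain of −L dB): F_i = 10^(NF_i/10), G_i = 10^(G_i,dB/10)
  Stage 1: F_1 = 10^(1.46/10) = 1.400, G_1 = 10^(−1.46/10) = 0.7145
  Stage 2: F_2 = 10^(7.91/10) = 6.180, G_2 = 10^(10.9/10) = 12.30
Friis cascade:
  F = 1.400 + (6.180 − 1)/0.7145 = 8.650
NF = 10 log₁₀(8.650) = 9.37 dB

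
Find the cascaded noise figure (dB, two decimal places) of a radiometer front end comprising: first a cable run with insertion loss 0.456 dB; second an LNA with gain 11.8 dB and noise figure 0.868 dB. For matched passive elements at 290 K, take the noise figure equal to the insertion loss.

Convert to linear (a loss of L dB is a gain of −L dB): F_i = 10^(NF_i/10), G_i = 10^(G_i,dB/10)
  Stage 1: F_1 = 10^(0.456/10) = 1.111, G_1 = 10^(−0.456/10) = 0.9003
  Stage 2: F_2 = 10^(0.868/10) = 1.221, G_2 = 10^(11.8/10) = 15.14
Friis cascade:
  F = 1.111 + (1.221 − 1)/0.9003 = 1.356
NF = 10 log₁₀(1.356) = 1.32 dB

1.32 dB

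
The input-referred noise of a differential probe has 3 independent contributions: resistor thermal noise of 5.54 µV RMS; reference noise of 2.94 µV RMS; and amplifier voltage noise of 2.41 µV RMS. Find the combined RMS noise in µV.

6.72 µV

Uncorrelated sources add in power (mean-square): V_tot = √(ΣV_i²)
V_tot = √[(5.54×10⁻⁶)² + (2.94×10⁻⁶)² + (2.41×10⁻⁶)²] = 6.72×10⁻⁶ V = 6.72 µV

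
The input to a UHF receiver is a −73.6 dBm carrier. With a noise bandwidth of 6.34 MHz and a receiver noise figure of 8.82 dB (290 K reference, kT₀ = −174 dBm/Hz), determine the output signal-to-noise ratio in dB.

23.6 dB

Noise floor: N = −174 + 10 log₁₀(B) + NF
10 log₁₀(6.34×10⁶) = 68.02 dB
N = −174 + 68.02 + 8.82 = −97.16 dBm
SNR = P_sig − N = −73.6 − (−97.16) = 23.56 dB → 23.6 dB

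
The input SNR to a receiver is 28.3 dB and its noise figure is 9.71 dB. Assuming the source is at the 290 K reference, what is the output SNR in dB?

18.59 dB

By definition F = SNR_in/SNR_out, so in dB: SNR_out = SNR_in − NF
SNR_out = 28.3 − 9.71 = 18.59 dB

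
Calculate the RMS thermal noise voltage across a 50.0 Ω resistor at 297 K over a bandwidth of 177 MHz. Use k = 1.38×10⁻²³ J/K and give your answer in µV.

12.0 µV

V_n = √(4kTRB)
4kTRB = 4 × 1.38×10⁻²³ × 297 × 5.00×10¹ × 1.77×10⁸ = 1.45×10⁻¹⁰ V²
V_n = √(1.45×10⁻¹⁰) = 1.20×10⁻⁵ V = 12.0 µV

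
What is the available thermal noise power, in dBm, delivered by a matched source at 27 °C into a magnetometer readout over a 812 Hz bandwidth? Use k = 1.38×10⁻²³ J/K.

−144.7 dBm

T = 27 °C + 273.15 = 300.15 K
P_n = kTB = 1.38×10⁻²³ × 300.15 × 8.12×10² = 3.36×10⁻¹⁸ W
In dBm: 10 log₁₀(3.36×10⁻¹⁸ / 10⁻³) = −144.7 dBm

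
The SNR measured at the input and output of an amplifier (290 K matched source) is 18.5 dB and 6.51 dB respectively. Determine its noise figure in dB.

11.99 dB

NF (dB) = SNR_in(dB) − SNR_out(dB) when the source is at T₀
NF = 18.5 − 6.51 = 11.99 dB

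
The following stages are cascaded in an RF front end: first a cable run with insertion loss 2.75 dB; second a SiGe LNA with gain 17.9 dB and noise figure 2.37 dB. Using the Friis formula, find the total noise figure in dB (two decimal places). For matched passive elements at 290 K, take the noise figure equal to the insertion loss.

Convert to linear (a loss of L dB is a gain of −L dB): F_i = 10^(NF_i/10), G_i = 10^(G_i,dB/10)
  Stage 1: F_1 = 10^(2.75/10) = 1.884, G_1 = 10^(−2.75/10) = 0.5309
  Stage 2: F_2 = 10^(2.37/10) = 1.726, G_2 = 10^(17.9/10) = 61.66
Friis cascade:
  F = 1.884 + (1.726 − 1)/0.5309 = 3.251
NF = 10 log₁₀(3.251) = 5.12 dB

5.12 dB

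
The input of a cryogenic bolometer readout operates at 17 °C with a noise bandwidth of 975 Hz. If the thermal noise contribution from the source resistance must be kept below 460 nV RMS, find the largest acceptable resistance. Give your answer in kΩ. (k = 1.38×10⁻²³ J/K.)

T = 17 °C + 273.15 = 290.15 K
Johnson–Nyquist: V_n = √(4kTRB) ⇒ R = V_n² / (4kTB)
4kTB = 4 × 1.38×10⁻²³ × 290.15 × 9.75×10² = 1.56×10⁻¹⁷
R = (4.60×10⁻⁷)² / 1.56×10⁻¹⁷ = 1.36×10⁴ Ω = 13.6 kΩ

13.6 kΩ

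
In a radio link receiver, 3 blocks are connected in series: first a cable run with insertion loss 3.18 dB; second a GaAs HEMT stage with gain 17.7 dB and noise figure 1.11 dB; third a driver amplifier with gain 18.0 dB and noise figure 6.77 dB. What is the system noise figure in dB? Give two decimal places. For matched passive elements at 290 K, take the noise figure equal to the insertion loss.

4.50 dB

Convert to linear (a loss of L dB is a gain of −L dB): F_i = 10^(NF_i/10), G_i = 10^(G_i,dB/10)
  Stage 1: F_1 = 10^(3.18/10) = 2.080, G_1 = 10^(−3.18/10) = 0.4808
  Stage 2: F_2 = 10^(1.11/10) = 1.291, G_2 = 10^(17.7/10) = 58.88
  Stage 3: F_3 = 10^(6.77/10) = 4.753, G_3 = 10^(18.0/10) = 63.10
Friis cascade:
  F = 2.080 + (1.291 − 1)/0.4808 + (4.753 − 1)/28.31 = 2.818
NF = 10 log₁₀(2.818) = 4.50 dB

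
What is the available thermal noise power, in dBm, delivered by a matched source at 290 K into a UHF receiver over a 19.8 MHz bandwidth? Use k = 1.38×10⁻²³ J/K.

P_n = kTB = 1.38×10⁻²³ × 290 × 1.98×10⁷ = 7.92×10⁻¹⁴ W
In dBm: 10 log₁₀(7.92×10⁻¹⁴ / 10⁻³) = −101.0 dBm

−101.0 dBm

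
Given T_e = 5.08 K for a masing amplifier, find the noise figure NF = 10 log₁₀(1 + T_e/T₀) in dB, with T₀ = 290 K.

0.075 dB

F = 1 + T_e/T₀ = 1 + 5.08/290 = 1.01752
NF = 10 log₁₀(1.01752) = 0.075 dB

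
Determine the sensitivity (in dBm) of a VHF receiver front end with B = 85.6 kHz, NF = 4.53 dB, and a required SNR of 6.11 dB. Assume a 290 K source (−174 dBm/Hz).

−114.0 dBm

Sensitivity = −174 + 10 log₁₀(B) + NF + SNR_min
= −174 + 49.32 + 4.53 + 6.11
= −114.04 dBm → −114.0 dBm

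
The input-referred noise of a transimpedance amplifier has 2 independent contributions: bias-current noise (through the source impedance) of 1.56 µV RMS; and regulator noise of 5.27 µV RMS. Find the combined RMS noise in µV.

5.50 µV

Uncorrelated sources add in power (mean-square): V_tot = √(ΣV_i²)
V_tot = √[(1.56×10⁻⁶)² + (5.27×10⁻⁶)²] = 5.50×10⁻⁶ V = 5.50 µV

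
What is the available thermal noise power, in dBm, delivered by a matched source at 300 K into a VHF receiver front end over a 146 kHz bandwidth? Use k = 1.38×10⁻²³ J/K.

P_n = kTB = 1.38×10⁻²³ × 300 × 1.46×10⁵ = 6.04×10⁻¹⁶ W
In dBm: 10 log₁₀(6.04×10⁻¹⁶ / 10⁻³) = −122.2 dBm

−122.2 dBm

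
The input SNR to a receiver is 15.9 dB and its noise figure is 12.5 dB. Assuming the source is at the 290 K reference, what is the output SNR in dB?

3.4 dB

By definition F = SNR_in/SNR_out, so in dB: SNR_out = SNR_in − NF
SNR_out = 15.9 − 12.5 = 3.4 dB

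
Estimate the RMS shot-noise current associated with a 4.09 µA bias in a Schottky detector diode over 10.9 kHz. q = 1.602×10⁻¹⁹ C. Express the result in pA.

120 pA

I_n = √(2qI·B)
2qI·B = 2 × 1.602×10⁻¹⁹ × 4.09×10⁻⁶ × 1.09×10⁴ = 1.43×10⁻²⁰ A²
I_n = √(1.43×10⁻²⁰) = 1.20×10⁻¹⁰ A = 120 pA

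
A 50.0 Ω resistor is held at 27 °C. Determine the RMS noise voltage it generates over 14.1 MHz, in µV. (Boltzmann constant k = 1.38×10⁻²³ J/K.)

3.42 µV

T = 27 °C + 273.15 = 300.15 K
V_n = √(4kTRB)
4kTRB = 4 × 1.38×10⁻²³ × 300.15 × 5.00×10¹ × 1.41×10⁷ = 1.17×10⁻¹¹ V²
V_n = √(1.17×10⁻¹¹) = 3.42×10⁻⁶ V = 3.42 µV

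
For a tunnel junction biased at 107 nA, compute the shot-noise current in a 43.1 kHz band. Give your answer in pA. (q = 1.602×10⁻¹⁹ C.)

38.4 pA

I_n = √(2qI·B)
2qI·B = 2 × 1.602×10⁻¹⁹ × 1.07×10⁻⁷ × 4.31×10⁴ = 1.48×10⁻²¹ A²
I_n = √(1.48×10⁻²¹) = 3.84×10⁻¹¹ A = 38.4 pA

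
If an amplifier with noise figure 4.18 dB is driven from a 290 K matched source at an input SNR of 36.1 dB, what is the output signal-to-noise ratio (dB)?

By definition F = SNR_in/SNR_out, so in dB: SNR_out = SNR_in − NF
SNR_out = 36.1 − 4.18 = 31.92 dB

31.92 dB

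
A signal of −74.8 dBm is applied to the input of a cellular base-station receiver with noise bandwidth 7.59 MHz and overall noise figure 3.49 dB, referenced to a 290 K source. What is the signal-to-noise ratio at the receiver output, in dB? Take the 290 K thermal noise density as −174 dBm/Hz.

Noise floor: N = −174 + 10 log₁₀(B) + NF
10 log₁₀(7.59×10⁶) = 68.8 dB
N = −174 + 68.8 + 3.49 = −101.71 dBm
SNR = P_sig − N = −74.8 − (−101.71) = 26.91 dB → 26.9 dB

26.9 dB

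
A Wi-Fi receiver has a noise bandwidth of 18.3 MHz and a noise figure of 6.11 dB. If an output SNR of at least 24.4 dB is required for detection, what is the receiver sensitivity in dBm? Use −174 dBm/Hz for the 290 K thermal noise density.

−70.9 dBm

Sensitivity = −174 + 10 log₁₀(B) + NF + SNR_min
= −174 + 72.62 + 6.11 + 24.4
= −70.87 dBm → −70.9 dBm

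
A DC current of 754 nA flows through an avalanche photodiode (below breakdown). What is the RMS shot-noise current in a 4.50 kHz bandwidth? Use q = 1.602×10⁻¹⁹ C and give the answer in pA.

I_n = √(2qI·B)
2qI·B = 2 × 1.602×10⁻¹⁹ × 7.54×10⁻⁷ × 4.50×10³ = 1.09×10⁻²¹ A²
I_n = √(1.09×10⁻²¹) = 3.30×10⁻¹¹ A = 33.0 pA

33.0 pA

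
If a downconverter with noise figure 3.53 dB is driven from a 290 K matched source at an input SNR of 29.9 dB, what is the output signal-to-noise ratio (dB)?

26.37 dB

By definition F = SNR_in/SNR_out, so in dB: SNR_out = SNR_in − NF
SNR_out = 29.9 − 3.53 = 26.37 dB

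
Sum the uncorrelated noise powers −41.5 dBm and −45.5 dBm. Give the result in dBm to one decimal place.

−40.0 dBm

Convert to linear, add, convert back:
P₁ = 7.08×10⁻⁸ W, P₂ = 2.82×10⁻⁸ W
P_tot = 9.90×10⁻⁸ W → 10 log₁₀(P_tot / 10⁻³) = −40.0 dBm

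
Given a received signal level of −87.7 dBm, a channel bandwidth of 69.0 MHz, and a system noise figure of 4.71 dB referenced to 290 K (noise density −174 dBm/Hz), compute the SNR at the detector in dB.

3.2 dB

Noise floor: N = −174 + 10 log₁₀(B) + NF
10 log₁₀(6.90×10⁷) = 78.39 dB
N = −174 + 78.39 + 4.71 = −90.90 dBm
SNR = P_sig − N = −87.7 − (−90.90) = 3.20 dB → 3.2 dB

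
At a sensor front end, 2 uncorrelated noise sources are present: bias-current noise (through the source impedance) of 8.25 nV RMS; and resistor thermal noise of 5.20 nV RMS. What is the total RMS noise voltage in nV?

Uncorrelated sources add in power (mean-square): V_tot = √(ΣV_i²)
V_tot = √[(8.25×10⁻⁹)² + (5.20×10⁻⁹)²] = 9.75×10⁻⁹ V = 9.75 nV

9.75 nV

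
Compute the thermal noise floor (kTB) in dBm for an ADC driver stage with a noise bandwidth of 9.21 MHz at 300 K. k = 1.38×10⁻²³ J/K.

−104.2 dBm

P_n = kTB = 1.38×10⁻²³ × 300 × 9.21×10⁶ = 3.81×10⁻¹⁴ W
In dBm: 10 log₁₀(3.81×10⁻¹⁴ / 10⁻³) = −104.2 dBm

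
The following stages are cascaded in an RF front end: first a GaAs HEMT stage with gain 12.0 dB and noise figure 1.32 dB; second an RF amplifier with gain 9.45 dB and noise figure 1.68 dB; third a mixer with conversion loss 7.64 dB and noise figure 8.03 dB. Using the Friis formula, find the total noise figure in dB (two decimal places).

1.53 dB

Convert to linear (a loss of L dB is a gain of −L dB): F_i = 10^(NF_i/10), G_i = 10^(G_i,dB/10)
  Stage 1: F_1 = 10^(1.32/10) = 1.355, G_1 = 10^(12.0/10) = 15.85
  Stage 2: F_2 = 10^(1.68/10) = 1.472, G_2 = 10^(9.45/10) = 8.810
  Stage 3: F_3 = 10^(8.03/10) = 6.353, G_3 = 10^(−7.64/10) = 0.1722
Friis cascade:
  F = 1.355 + (1.472 − 1)/15.85 + (6.353 − 1)/139.6 = 1.423
NF = 10 log₁₀(1.423) = 1.53 dB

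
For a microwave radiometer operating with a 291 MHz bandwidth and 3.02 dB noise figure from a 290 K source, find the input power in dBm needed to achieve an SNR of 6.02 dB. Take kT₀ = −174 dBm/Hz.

Sensitivity = −174 + 10 log₁₀(B) + NF + SNR_min
= −174 + 84.64 + 3.02 + 6.02
= −80.32 dBm → −80.3 dBm

−80.3 dBm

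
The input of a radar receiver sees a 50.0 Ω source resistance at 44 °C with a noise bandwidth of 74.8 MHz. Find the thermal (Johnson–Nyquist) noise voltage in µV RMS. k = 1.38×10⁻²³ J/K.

T = 44 °C + 273.15 = 317.15 K
V_n = √(4kTRB)
4kTRB = 4 × 1.38×10⁻²³ × 317.15 × 5.00×10¹ × 7.48×10⁷ = 6.55×10⁻¹¹ V²
V_n = √(6.55×10⁻¹¹) = 8.09×10⁻⁶ V = 8.09 µV

8.09 µV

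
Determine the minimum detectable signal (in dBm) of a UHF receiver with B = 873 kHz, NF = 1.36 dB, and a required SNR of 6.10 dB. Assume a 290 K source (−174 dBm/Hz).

−107.1 dBm

Sensitivity = −174 + 10 log₁₀(B) + NF + SNR_min
= −174 + 59.41 + 1.36 + 6.10
= −107.13 dBm → −107.1 dBm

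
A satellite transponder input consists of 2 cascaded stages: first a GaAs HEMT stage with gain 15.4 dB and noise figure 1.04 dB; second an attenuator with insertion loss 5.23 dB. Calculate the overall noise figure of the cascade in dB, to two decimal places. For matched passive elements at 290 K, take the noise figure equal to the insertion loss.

Convert to linear (a loss of L dB is a gain of −L dB): F_i = 10^(NF_i/10), G_i = 10^(G_i,dB/10)
  Stage 1: F_1 = 10^(1.04/10) = 1.271, G_1 = 10^(15.4/10) = 34.67
  Stage 2: F_2 = 10^(5.23/10) = 3.334, G_2 = 10^(−5.23/10) = 0.2999
Friis cascade:
  F = 1.271 + (3.334 − 1)/34.67 = 1.338
NF = 10 log₁₀(1.338) = 1.26 dB

1.26 dB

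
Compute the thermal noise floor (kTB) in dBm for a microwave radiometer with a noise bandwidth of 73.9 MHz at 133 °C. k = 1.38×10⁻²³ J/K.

T = 133 °C + 273.15 = 406.15 K
P_n = kTB = 1.38×10⁻²³ × 406.15 × 7.39×10⁷ = 4.14×10⁻¹³ W
In dBm: 10 log₁₀(4.14×10⁻¹³ / 10⁻³) = −93.8 dBm

−93.8 dBm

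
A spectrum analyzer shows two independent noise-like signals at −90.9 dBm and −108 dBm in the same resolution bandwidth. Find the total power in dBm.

−90.8 dBm

Convert to linear, add, convert back:
P₁ = 8.13×10⁻¹³ W, P₂ = 1.58×10⁻¹⁴ W
P_tot = 8.29×10⁻¹³ W → 10 log₁₀(P_tot / 10⁻³) = −90.8 dBm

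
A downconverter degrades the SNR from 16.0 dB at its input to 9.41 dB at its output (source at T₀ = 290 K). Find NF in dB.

6.59 dB

NF (dB) = SNR_in(dB) − SNR_out(dB) when the source is at T₀
NF = 16.0 − 9.41 = 6.59 dB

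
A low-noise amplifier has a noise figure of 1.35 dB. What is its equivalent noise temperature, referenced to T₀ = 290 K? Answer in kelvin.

F = 10^(1.35/10) = 1.36458
T_e = (F − 1)·T₀ = (1.36458 − 1) × 290 = 106 K

106 K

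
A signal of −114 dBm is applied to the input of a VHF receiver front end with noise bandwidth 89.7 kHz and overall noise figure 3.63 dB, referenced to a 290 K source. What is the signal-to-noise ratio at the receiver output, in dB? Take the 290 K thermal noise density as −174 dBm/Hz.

6.8 dB

Noise floor: N = −174 + 10 log₁₀(B) + NF
10 log₁₀(8.97×10⁴) = 49.53 dB
N = −174 + 49.53 + 3.63 = −120.84 dBm
SNR = P_sig − N = −114 − (−120.84) = 6.84 dB → 6.8 dB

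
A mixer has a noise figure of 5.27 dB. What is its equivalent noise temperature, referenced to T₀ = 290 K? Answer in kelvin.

686 K

F = 10^(5.27/10) = 3.36512
T_e = (F − 1)·T₀ = (3.36512 − 1) × 290 = 686 K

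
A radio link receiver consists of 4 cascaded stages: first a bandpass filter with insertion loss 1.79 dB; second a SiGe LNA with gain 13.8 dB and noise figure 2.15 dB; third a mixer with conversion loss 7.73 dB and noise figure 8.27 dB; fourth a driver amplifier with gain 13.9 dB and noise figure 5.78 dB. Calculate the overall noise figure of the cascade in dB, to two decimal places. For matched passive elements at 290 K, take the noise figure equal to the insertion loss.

Convert to linear (a loss of L dB is a gain of −L dB): F_i = 10^(NF_i/10), G_i = 10^(G_i,dB/10)
  Stage 1: F_1 = 10^(1.79/10) = 1.510, G_1 = 10^(−1.79/10) = 0.6622
  Stage 2: F_2 = 10^(2.15/10) = 1.641, G_2 = 10^(13.8/10) = 23.99
  Stage 3: F_3 = 10^(8.27/10) = 6.714, G_3 = 10^(−7.73/10) = 0.1687
  Stage 4: F_4 = 10^(5.78/10) = 3.784, G_4 = 10^(13.9/10) = 24.55
Friis cascade:
  F = 1.510 + (1.641 − 1)/0.6622 + (6.714 − 1)/15.89 + (3.784 − 1)/2.679 = 3.876
NF = 10 log₁₀(3.876) = 5.88 dB

5.88 dB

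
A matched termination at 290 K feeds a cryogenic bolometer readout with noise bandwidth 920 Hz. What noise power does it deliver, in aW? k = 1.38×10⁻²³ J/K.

3.68 aW

P_n = kTB = 1.38×10⁻²³ × 290 × 9.20×10² = 3.68×10⁻¹⁸ W = 3.68 aW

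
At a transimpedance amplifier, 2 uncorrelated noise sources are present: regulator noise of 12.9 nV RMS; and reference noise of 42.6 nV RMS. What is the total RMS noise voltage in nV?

Uncorrelated sources add in power (mean-square): V_tot = √(ΣV_i²)
V_tot = √[(1.29×10⁻⁸)² + (4.26×10⁻⁸)²] = 4.45×10⁻⁸ V = 44.5 nV

44.5 nV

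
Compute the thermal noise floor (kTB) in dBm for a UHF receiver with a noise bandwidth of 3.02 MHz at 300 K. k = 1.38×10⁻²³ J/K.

−109.0 dBm

P_n = kTB = 1.38×10⁻²³ × 300 × 3.02×10⁶ = 1.25×10⁻¹⁴ W
In dBm: 10 log₁₀(1.25×10⁻¹⁴ / 10⁻³) = −109.0 dBm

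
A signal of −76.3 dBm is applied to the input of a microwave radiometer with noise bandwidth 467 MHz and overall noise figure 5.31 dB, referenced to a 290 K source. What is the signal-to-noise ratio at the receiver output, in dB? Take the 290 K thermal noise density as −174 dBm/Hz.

5.7 dB

Noise floor: N = −174 + 10 log₁₀(B) + NF
10 log₁₀(4.67×10⁸) = 86.69 dB
N = −174 + 86.69 + 5.31 = −82.00 dBm
SNR = P_sig − N = −76.3 − (−82.00) = 5.70 dB → 5.7 dB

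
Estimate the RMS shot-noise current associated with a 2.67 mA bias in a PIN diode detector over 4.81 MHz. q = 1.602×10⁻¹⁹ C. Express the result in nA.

I_n = √(2qI·B)
2qI·B = 2 × 1.602×10⁻¹⁹ × 2.67×10⁻³ × 4.81×10⁶ = 4.11×10⁻¹⁵ A²
I_n = √(4.11×10⁻¹⁵) = 6.41×10⁻⁸ A = 64.1 nA

64.1 nA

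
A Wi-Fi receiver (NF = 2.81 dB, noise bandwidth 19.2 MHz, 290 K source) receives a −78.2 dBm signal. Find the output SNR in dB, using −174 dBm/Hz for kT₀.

20.2 dB

Noise floor: N = −174 + 10 log₁₀(B) + NF
10 log₁₀(1.92×10⁷) = 72.83 dB
N = −174 + 72.83 + 2.81 = −98.36 dBm
SNR = P_sig − N = −78.2 − (−98.36) = 20.16 dB → 20.2 dB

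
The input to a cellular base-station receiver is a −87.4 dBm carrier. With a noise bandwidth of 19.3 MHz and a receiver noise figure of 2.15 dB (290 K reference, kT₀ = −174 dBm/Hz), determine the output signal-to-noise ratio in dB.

11.6 dB

Noise floor: N = −174 + 10 log₁₀(B) + NF
10 log₁₀(1.93×10⁷) = 72.86 dB
N = −174 + 72.86 + 2.15 = −98.99 dBm
SNR = P_sig − N = −87.4 − (−98.99) = 11.59 dB → 11.6 dB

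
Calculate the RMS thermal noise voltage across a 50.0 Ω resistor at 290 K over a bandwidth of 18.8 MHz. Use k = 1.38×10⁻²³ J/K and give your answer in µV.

V_n = √(4kTRB)
4kTRB = 4 × 1.38×10⁻²³ × 290 × 5.00×10¹ × 1.88×10⁷ = 1.50×10⁻¹¹ V²
V_n = √(1.50×10⁻¹¹) = 3.88×10⁻⁶ V = 3.88 µV

3.88 µV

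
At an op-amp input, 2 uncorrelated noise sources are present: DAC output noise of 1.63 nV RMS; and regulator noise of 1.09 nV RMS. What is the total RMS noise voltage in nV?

Uncorrelated sources add in power (mean-square): V_tot = √(ΣV_i²)
V_tot = √[(1.63×10⁻⁹)² + (1.09×10⁻⁹)²] = 1.96×10⁻⁹ V = 1.96 nV

1.96 nV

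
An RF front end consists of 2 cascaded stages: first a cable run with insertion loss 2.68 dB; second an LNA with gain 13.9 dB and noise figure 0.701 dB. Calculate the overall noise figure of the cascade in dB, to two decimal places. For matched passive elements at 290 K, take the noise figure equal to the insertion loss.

3.38 dB

Convert to linear (a loss of L dB is a gain of −L dB): F_i = 10^(NF_i/10), G_i = 10^(G_i,dB/10)
  Stage 1: F_1 = 10^(2.68/10) = 1.854, G_1 = 10^(−2.68/10) = 0.5395
  Stage 2: F_2 = 10^(0.701/10) = 1.175, G_2 = 10^(13.9/10) = 24.55
Friis cascade:
  F = 1.854 + (1.175 − 1)/0.5395 = 2.178
NF = 10 log₁₀(2.178) = 3.38 dB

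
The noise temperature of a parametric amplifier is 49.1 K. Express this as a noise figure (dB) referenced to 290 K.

F = 1 + T_e/T₀ = 1 + 49.1/290 = 1.16931
NF = 10 log₁₀(1.16931) = 0.679 dB

0.679 dB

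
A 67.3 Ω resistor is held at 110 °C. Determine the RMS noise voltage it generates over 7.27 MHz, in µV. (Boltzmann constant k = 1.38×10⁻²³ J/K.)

T = 110 °C + 273.15 = 383.15 K
V_n = √(4kTRB)
4kTRB = 4 × 1.38×10⁻²³ × 383.15 × 6.73×10¹ × 7.27×10⁶ = 1.03×10⁻¹¹ V²
V_n = √(1.03×10⁻¹¹) = 3.22×10⁻⁶ V = 3.22 µV

3.22 µV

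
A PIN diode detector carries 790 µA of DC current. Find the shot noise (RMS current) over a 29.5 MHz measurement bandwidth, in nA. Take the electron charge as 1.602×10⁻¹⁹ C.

I_n = √(2qI·B)
2qI·B = 2 × 1.602×10⁻¹⁹ × 7.90×10⁻⁴ × 2.95×10⁷ = 7.47×10⁻¹⁵ A²
I_n = √(7.47×10⁻¹⁵) = 8.64×10⁻⁸ A = 86.4 nA

86.4 nA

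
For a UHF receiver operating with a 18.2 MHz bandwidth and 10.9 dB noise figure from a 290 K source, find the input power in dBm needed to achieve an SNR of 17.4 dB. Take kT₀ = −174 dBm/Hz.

Sensitivity = −174 + 10 log₁₀(B) + NF + SNR_min
= −174 + 72.6 + 10.9 + 17.4
= −73.1 dBm → −73.1 dBm

−73.1 dBm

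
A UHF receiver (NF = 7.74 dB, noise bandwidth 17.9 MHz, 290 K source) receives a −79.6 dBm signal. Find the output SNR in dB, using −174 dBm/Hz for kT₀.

14.1 dB

Noise floor: N = −174 + 10 log₁₀(B) + NF
10 log₁₀(1.79×10⁷) = 72.53 dB
N = −174 + 72.53 + 7.74 = −93.73 dBm
SNR = P_sig − N = −79.6 − (−93.73) = 14.13 dB → 14.1 dB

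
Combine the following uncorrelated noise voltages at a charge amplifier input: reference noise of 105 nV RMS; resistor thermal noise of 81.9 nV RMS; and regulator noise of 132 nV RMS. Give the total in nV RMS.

Uncorrelated sources add in power (mean-square): V_tot = √(ΣV_i²)
V_tot = √[(1.05×10⁻⁷)² + (8.19×10⁻⁸)² + (1.32×10⁻⁷)²] = 1.88×10⁻⁷ V = 188 nV

188 nV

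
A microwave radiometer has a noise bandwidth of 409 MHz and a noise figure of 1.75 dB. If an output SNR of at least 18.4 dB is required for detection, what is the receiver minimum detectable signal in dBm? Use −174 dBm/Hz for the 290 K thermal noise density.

−67.7 dBm

Sensitivity = −174 + 10 log₁₀(B) + NF + SNR_min
= −174 + 86.12 + 1.75 + 18.4
= −67.73 dBm → −67.7 dBm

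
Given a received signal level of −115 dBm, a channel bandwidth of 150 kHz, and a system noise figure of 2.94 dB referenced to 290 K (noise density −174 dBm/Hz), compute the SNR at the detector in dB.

Noise floor: N = −174 + 10 log₁₀(B) + NF
10 log₁₀(1.50×10⁵) = 51.76 dB
N = −174 + 51.76 + 2.94 = −119.30 dBm
SNR = P_sig − N = −115 − (−119.30) = 4.30 dB → 4.3 dB

4.3 dB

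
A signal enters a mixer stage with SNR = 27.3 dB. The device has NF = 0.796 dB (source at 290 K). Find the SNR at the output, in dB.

By definition F = SNR_in/SNR_out, so in dB: SNR_out = SNR_in − NF
SNR_out = 27.3 − 0.796 = 26.504 dB

26.504 dB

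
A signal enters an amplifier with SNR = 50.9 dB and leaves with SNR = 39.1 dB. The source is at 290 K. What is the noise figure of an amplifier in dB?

NF (dB) = SNR_in(dB) − SNR_out(dB) when the source is at T₀
NF = 50.9 − 39.1 = 11.8 dB

11.8 dB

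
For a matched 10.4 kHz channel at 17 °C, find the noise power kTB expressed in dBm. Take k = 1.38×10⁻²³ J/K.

T = 17 °C + 273.15 = 290.15 K
P_n = kTB = 1.38×10⁻²³ × 290.15 × 1.04×10⁴ = 4.16×10⁻¹⁷ W
In dBm: 10 log₁₀(4.16×10⁻¹⁷ / 10⁻³) = −133.8 dBm

−133.8 dBm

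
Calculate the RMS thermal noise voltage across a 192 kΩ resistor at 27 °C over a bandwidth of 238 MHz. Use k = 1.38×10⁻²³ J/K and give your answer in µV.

T = 27 °C + 273.15 = 300.15 K
V_n = √(4kTRB)
4kTRB = 4 × 1.38×10⁻²³ × 300.15 × 1.92×10⁵ × 2.38×10⁸ = 7.57×10⁻⁷ V²
V_n = √(7.57×10⁻⁷) = 8.70×10⁻⁴ V = 870 µV

870 µV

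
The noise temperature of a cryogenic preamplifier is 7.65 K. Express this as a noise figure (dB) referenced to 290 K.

F = 1 + T_e/T₀ = 1 + 7.65/290 = 1.02638
NF = 10 log₁₀(1.02638) = 0.113 dB

0.113 dB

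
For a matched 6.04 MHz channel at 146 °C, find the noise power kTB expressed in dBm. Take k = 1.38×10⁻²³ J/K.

T = 146 °C + 273.15 = 419.15 K
P_n = kTB = 1.38×10⁻²³ × 419.15 × 6.04×10⁶ = 3.49×10⁻¹⁴ W
In dBm: 10 log₁₀(3.49×10⁻¹⁴ / 10⁻³) = −104.6 dBm

−104.6 dBm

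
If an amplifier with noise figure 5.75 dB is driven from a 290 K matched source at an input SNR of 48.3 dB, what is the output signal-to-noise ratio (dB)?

42.55 dB

By definition F = SNR_in/SNR_out, so in dB: SNR_out = SNR_in − NF
SNR_out = 48.3 − 5.75 = 42.55 dB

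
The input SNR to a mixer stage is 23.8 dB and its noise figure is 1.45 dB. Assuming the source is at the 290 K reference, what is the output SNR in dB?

22.35 dB

By definition F = SNR_in/SNR_out, so in dB: SNR_out = SNR_in − NF
SNR_out = 23.8 − 1.45 = 22.35 dB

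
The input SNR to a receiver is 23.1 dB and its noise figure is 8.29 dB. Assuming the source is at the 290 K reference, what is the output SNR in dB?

By definition F = SNR_in/SNR_out, so in dB: SNR_out = SNR_in − NF
SNR_out = 23.1 − 8.29 = 14.81 dB

14.81 dB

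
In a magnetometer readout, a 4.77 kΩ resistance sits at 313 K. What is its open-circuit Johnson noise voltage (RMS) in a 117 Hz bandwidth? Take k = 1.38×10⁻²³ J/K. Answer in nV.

V_n = √(4kTRB)
4kTRB = 4 × 1.38×10⁻²³ × 313 × 4.77×10³ × 1.17×10² = 9.64×10⁻¹⁵ V²
V_n = √(9.64×10⁻¹⁵) = 9.82×10⁻⁸ V = 98.2 nV

98.2 nV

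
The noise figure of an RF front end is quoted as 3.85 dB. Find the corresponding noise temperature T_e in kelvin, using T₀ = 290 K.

414 K

F = 10^(3.85/10) = 2.42661
T_e = (F − 1)·T₀ = (2.42661 − 1) × 290 = 414 K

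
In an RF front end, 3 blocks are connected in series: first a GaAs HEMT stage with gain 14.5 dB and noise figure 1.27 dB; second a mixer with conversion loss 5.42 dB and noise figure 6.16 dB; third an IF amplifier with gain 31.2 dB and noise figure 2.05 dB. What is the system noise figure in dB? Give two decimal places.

1.83 dB

Convert to linear (a loss of L dB is a gain of −L dB): F_i = 10^(NF_i/10), G_i = 10^(G_i,dB/10)
  Stage 1: F_1 = 10^(1.27/10) = 1.340, G_1 = 10^(14.5/10) = 28.18
  Stage 2: F_2 = 10^(6.16/10) = 4.130, G_2 = 10^(−5.42/10) = 0.2871
  Stage 3: F_3 = 10^(2.05/10) = 1.603, G_3 = 10^(31.2/10) = 1318
Friis cascade:
  F = 1.340 + (4.130 − 1)/28.18 + (1.603 − 1)/8.091 = 1.525
NF = 10 log₁₀(1.525) = 1.83 dB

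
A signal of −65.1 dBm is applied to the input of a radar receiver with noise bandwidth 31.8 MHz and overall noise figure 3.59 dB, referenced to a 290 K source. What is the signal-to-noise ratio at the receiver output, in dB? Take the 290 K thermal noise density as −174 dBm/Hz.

Noise floor: N = −174 + 10 log₁₀(B) + NF
10 log₁₀(3.18×10⁷) = 75.02 dB
N = −174 + 75.02 + 3.59 = −95.39 dBm
SNR = P_sig − N = −65.1 − (−95.39) = 30.29 dB → 30.3 dB

30.3 dB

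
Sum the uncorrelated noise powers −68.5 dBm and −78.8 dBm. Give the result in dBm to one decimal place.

Convert to linear, add, convert back:
P₁ = 1.41×10⁻¹⁰ W, P₂ = 1.32×10⁻¹¹ W
P_tot = 1.54×10⁻¹⁰ W → 10 log₁₀(P_tot / 10⁻³) = −68.1 dBm

−68.1 dBm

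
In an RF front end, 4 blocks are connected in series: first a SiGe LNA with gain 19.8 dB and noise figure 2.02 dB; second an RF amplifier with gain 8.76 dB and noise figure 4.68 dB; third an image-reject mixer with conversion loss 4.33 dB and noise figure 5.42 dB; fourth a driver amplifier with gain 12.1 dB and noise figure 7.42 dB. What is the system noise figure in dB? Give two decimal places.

2.13 dB

Convert to linear (a loss of L dB is a gain of −L dB): F_i = 10^(NF_i/10), G_i = 10^(G_i,dB/10)
  Stage 1: F_1 = 10^(2.02/10) = 1.592, G_1 = 10^(19.8/10) = 95.50
  Stage 2: F_2 = 10^(4.68/10) = 2.938, G_2 = 10^(8.76/10) = 7.516
  Stage 3: F_3 = 10^(5.42/10) = 3.483, G_3 = 10^(−4.33/10) = 0.3690
  Stage 4: F_4 = 10^(7.42/10) = 5.521, G_4 = 10^(12.1/10) = 16.22
Friis cascade:
  F = 1.592 + (2.938 − 1)/95.50 + (3.483 − 1)/717.8 + (5.521 − 1)/264.9 = 1.633
NF = 10 log₁₀(1.633) = 2.13 dB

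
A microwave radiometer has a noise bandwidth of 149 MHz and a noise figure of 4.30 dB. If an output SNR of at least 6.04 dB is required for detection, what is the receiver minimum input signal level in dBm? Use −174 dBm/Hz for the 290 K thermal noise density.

−81.9 dBm

Sensitivity = −174 + 10 log₁₀(B) + NF + SNR_min
= −174 + 81.73 + 4.30 + 6.04
= −81.93 dBm → −81.9 dBm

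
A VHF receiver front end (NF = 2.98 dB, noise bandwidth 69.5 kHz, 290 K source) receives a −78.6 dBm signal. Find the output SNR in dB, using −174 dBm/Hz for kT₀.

44.0 dB

Noise floor: N = −174 + 10 log₁₀(B) + NF
10 log₁₀(6.95×10⁴) = 48.42 dB
N = −174 + 48.42 + 2.98 = −122.60 dBm
SNR = P_sig − N = −78.6 − (−122.60) = 44.00 dB → 44.0 dB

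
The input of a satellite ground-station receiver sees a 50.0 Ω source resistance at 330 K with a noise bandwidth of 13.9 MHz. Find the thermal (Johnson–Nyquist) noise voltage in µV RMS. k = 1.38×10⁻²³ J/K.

V_n = √(4kTRB)
4kTRB = 4 × 1.38×10⁻²³ × 330 × 5.00×10¹ × 1.39×10⁷ = 1.27×10⁻¹¹ V²
V_n = √(1.27×10⁻¹¹) = 3.56×10⁻⁶ V = 3.56 µV

3.56 µV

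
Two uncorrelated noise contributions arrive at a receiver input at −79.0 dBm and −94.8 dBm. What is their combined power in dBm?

−78.9 dBm

Convert to linear, add, convert back:
P₁ = 1.26×10⁻¹¹ W, P₂ = 3.31×10⁻¹³ W
P_tot = 1.29×10⁻¹¹ W → 10 log₁₀(P_tot / 10⁻³) = −78.9 dBm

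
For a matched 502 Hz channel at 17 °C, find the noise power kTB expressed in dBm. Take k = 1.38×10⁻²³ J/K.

−147.0 dBm

T = 17 °C + 273.15 = 290.15 K
P_n = kTB = 1.38×10⁻²³ × 290.15 × 5.02×10² = 2.01×10⁻¹⁸ W
In dBm: 10 log₁₀(2.01×10⁻¹⁸ / 10⁻³) = −147.0 dBm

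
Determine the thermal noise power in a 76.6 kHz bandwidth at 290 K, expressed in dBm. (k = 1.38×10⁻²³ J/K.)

P_n = kTB = 1.38×10⁻²³ × 290 × 7.66×10⁴ = 3.07×10⁻¹⁶ W
In dBm: 10 log₁₀(3.07×10⁻¹⁶ / 10⁻³) = −125.1 dBm

−125.1 dBm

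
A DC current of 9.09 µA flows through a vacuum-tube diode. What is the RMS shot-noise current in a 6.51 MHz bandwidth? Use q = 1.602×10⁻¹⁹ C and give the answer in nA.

4.35 nA

I_n = √(2qI·B)
2qI·B = 2 × 1.602×10⁻¹⁹ × 9.09×10⁻⁶ × 6.51×10⁶ = 1.90×10⁻¹⁷ A²
I_n = √(1.90×10⁻¹⁷) = 4.35×10⁻⁹ A = 4.35 nA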